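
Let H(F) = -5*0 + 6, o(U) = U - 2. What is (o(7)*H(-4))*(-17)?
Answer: -510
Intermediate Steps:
o(U) = -2 + U
H(F) = 6 (H(F) = 0 + 6 = 6)
(o(7)*H(-4))*(-17) = ((-2 + 7)*6)*(-17) = (5*6)*(-17) = 30*(-17) = -510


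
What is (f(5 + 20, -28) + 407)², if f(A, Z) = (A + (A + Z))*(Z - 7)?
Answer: 131769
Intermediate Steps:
f(A, Z) = (-7 + Z)*(Z + 2*A) (f(A, Z) = (Z + 2*A)*(-7 + Z) = (-7 + Z)*(Z + 2*A))
(f(5 + 20, -28) + 407)² = (((-28)² - 14*(5 + 20) - 7*(-28) + 2*(5 + 20)*(-28)) + 407)² = ((784 - 14*25 + 196 + 2*25*(-28)) + 407)² = ((784 - 350 + 196 - 1400) + 407)² = (-770 + 407)² = (-363)² = 131769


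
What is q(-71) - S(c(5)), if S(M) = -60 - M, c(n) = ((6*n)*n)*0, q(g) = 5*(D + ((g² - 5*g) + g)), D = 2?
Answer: 26695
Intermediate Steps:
q(g) = 10 - 20*g + 5*g² (q(g) = 5*(2 + ((g² - 5*g) + g)) = 5*(2 + (g² - 4*g)) = 5*(2 + g² - 4*g) = 10 - 20*g + 5*g²)
c(n) = 0 (c(n) = (6*n²)*0 = 0)
q(-71) - S(c(5)) = (10 - 20*(-71) + 5*(-71)²) - (-60 - 1*0) = (10 + 1420 + 5*5041) - (-60 + 0) = (10 + 1420 + 25205) - 1*(-60) = 26635 + 60 = 26695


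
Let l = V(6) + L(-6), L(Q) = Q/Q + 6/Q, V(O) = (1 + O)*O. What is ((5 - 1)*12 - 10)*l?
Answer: 1596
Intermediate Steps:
V(O) = O*(1 + O)
L(Q) = 1 + 6/Q
l = 42 (l = 6*(1 + 6) + (6 - 6)/(-6) = 6*7 - 1/6*0 = 42 + 0 = 42)
((5 - 1)*12 - 10)*l = ((5 - 1)*12 - 10)*42 = (4*12 - 10)*42 = (48 - 10)*42 = 38*42 = 1596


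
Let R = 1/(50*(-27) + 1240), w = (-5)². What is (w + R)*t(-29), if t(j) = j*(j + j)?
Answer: 2311909/55 ≈ 42035.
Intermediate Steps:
t(j) = 2*j² (t(j) = j*(2*j) = 2*j²)
w = 25
R = -1/110 (R = 1/(-1350 + 1240) = 1/(-110) = -1/110 ≈ -0.0090909)
(w + R)*t(-29) = (25 - 1/110)*(2*(-29)²) = 2749*(2*841)/110 = (2749/110)*1682 = 2311909/55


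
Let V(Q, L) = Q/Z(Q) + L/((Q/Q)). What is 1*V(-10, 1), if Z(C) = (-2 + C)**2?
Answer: 67/72 ≈ 0.93056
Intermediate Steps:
V(Q, L) = L + Q/(-2 + Q)**2 (V(Q, L) = Q/((-2 + Q)**2) + L/((Q/Q)) = Q/(-2 + Q)**2 + L/1 = Q/(-2 + Q)**2 + L*1 = Q/(-2 + Q)**2 + L = L + Q/(-2 + Q)**2)
1*V(-10, 1) = 1*(1 - 10/(-2 - 10)**2) = 1*(1 - 10/(-12)**2) = 1*(1 - 10*1/144) = 1*(1 - 5/72) = 1*(67/72) = 67/72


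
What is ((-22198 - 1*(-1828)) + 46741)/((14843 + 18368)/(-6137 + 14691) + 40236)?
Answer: 225577534/344211955 ≈ 0.65534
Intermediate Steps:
((-22198 - 1*(-1828)) + 46741)/((14843 + 18368)/(-6137 + 14691) + 40236) = ((-22198 + 1828) + 46741)/(33211/8554 + 40236) = (-20370 + 46741)/(33211*(1/8554) + 40236) = 26371/(33211/8554 + 40236) = 26371/(344211955/8554) = 26371*(8554/344211955) = 225577534/344211955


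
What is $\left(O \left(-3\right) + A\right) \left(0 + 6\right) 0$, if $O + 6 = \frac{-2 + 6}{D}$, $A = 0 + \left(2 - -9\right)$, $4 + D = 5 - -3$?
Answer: $0$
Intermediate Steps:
$D = 4$ ($D = -4 + \left(5 - -3\right) = -4 + \left(5 + 3\right) = -4 + 8 = 4$)
$A = 11$ ($A = 0 + \left(2 + 9\right) = 0 + 11 = 11$)
$O = -5$ ($O = -6 + \frac{-2 + 6}{4} = -6 + 4 \cdot \frac{1}{4} = -6 + 1 = -5$)
$\left(O \left(-3\right) + A\right) \left(0 + 6\right) 0 = \left(\left(-5\right) \left(-3\right) + 11\right) \left(0 + 6\right) 0 = \left(15 + 11\right) 6 \cdot 0 = 26 \cdot 0 = 0$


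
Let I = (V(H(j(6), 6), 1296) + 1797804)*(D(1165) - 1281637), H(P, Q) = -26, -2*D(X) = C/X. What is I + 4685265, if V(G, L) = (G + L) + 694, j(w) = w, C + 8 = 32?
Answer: -2687240951415131/1165 ≈ -2.3066e+12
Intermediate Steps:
C = 24 (C = -8 + 32 = 24)
D(X) = -12/X
V(G, L) = 694 + G + L
I = -2687246409748856/1165 (I = ((694 - 26 + 1296) + 1797804)*(-12/1165 - 1281637) = (1964 + 1797804)*(-12*1/1165 - 1281637) = 1799768*(-12/1165 - 1281637) = 1799768*(-1493107117/1165) = -2687246409748856/1165 ≈ -2.3066e+12)
I + 4685265 = -2687246409748856/1165 + 4685265 = -2687240951415131/1165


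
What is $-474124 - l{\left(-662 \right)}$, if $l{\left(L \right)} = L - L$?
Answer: $-474124$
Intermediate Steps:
$l{\left(L \right)} = 0$
$-474124 - l{\left(-662 \right)} = -474124 - 0 = -474124 + 0 = -474124$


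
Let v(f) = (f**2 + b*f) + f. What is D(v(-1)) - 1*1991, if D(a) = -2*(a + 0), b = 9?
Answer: -1973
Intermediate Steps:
v(f) = f**2 + 10*f (v(f) = (f**2 + 9*f) + f = f**2 + 10*f)
D(a) = -2*a
D(v(-1)) - 1*1991 = -(-2)*(10 - 1) - 1*1991 = -(-2)*9 - 1991 = -2*(-9) - 1991 = 18 - 1991 = -1973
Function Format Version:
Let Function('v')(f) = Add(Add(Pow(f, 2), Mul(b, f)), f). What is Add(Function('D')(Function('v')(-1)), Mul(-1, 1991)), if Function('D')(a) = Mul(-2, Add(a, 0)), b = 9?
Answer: -1973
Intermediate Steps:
Function('v')(f) = Add(Pow(f, 2), Mul(10, f)) (Function('v')(f) = Add(Add(Pow(f, 2), Mul(9, f)), f) = Add(Pow(f, 2), Mul(10, f)))
Function('D')(a) = Mul(-2, a)
Add(Function('D')(Function('v')(-1)), Mul(-1, 1991)) = Add(Mul(-2, Mul(-1, Add(10, -1))), Mul(-1, 1991)) = Add(Mul(-2, Mul(-1, 9)), -1991) = Add(Mul(-2, -9), -1991) = Add(18, -1991) = -1973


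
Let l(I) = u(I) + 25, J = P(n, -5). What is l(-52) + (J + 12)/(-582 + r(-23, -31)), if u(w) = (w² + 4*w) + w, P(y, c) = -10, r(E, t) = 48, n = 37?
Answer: 659222/267 ≈ 2469.0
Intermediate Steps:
u(w) = w² + 5*w
J = -10
l(I) = 25 + I*(5 + I) (l(I) = I*(5 + I) + 25 = 25 + I*(5 + I))
l(-52) + (J + 12)/(-582 + r(-23, -31)) = (25 - 52*(5 - 52)) + (-10 + 12)/(-582 + 48) = (25 - 52*(-47)) + 2/(-534) = (25 + 2444) + 2*(-1/534) = 2469 - 1/267 = 659222/267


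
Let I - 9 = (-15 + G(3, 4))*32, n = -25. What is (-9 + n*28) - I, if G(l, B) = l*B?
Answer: -622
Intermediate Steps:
G(l, B) = B*l
I = -87 (I = 9 + (-15 + 4*3)*32 = 9 + (-15 + 12)*32 = 9 - 3*32 = 9 - 96 = -87)
(-9 + n*28) - I = (-9 - 25*28) - 1*(-87) = (-9 - 700) + 87 = -709 + 87 = -622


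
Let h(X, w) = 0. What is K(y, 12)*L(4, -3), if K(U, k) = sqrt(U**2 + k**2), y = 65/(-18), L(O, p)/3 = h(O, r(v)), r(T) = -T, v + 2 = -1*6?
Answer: 0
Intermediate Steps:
v = -8 (v = -2 - 1*6 = -2 - 6 = -8)
L(O, p) = 0 (L(O, p) = 3*0 = 0)
y = -65/18 (y = 65*(-1/18) = -65/18 ≈ -3.6111)
K(y, 12)*L(4, -3) = sqrt((-65/18)**2 + 12**2)*0 = sqrt(4225/324 + 144)*0 = sqrt(50881/324)*0 = (sqrt(50881)/18)*0 = 0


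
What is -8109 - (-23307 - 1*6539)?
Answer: 21737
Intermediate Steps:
-8109 - (-23307 - 1*6539) = -8109 - (-23307 - 6539) = -8109 - 1*(-29846) = -8109 + 29846 = 21737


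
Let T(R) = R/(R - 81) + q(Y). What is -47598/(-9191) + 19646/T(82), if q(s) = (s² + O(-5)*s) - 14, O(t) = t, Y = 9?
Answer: 7135253/36764 ≈ 194.08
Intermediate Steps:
q(s) = -14 + s² - 5*s (q(s) = (s² - 5*s) - 14 = -14 + s² - 5*s)
T(R) = 22 + R/(-81 + R) (T(R) = R/(R - 81) + (-14 + 9² - 5*9) = R/(-81 + R) + (-14 + 81 - 45) = R/(-81 + R) + 22 = 22 + R/(-81 + R))
-47598/(-9191) + 19646/T(82) = -47598/(-9191) + 19646/(((-1782 + 23*82)/(-81 + 82))) = -47598*(-1/9191) + 19646/(((-1782 + 1886)/1)) = 47598/9191 + 19646/((1*104)) = 47598/9191 + 19646/104 = 47598/9191 + 19646*(1/104) = 47598/9191 + 9823/52 = 7135253/36764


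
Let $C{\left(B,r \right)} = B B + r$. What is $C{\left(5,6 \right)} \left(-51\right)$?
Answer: $-1581$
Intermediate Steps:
$C{\left(B,r \right)} = r + B^{2}$ ($C{\left(B,r \right)} = B^{2} + r = r + B^{2}$)
$C{\left(5,6 \right)} \left(-51\right) = \left(6 + 5^{2}\right) \left(-51\right) = \left(6 + 25\right) \left(-51\right) = 31 \left(-51\right) = -1581$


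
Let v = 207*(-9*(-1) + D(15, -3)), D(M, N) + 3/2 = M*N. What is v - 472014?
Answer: -959553/2 ≈ -4.7978e+5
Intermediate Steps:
D(M, N) = -3/2 + M*N
v = -15525/2 (v = 207*(-9*(-1) + (-3/2 + 15*(-3))) = 207*(9 + (-3/2 - 45)) = 207*(9 - 93/2) = 207*(-75/2) = -15525/2 ≈ -7762.5)
v - 472014 = -15525/2 - 472014 = -959553/2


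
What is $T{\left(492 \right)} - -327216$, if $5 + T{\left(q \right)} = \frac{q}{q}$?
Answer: $327212$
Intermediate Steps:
$T{\left(q \right)} = -4$ ($T{\left(q \right)} = -5 + \frac{q}{q} = -5 + 1 = -4$)
$T{\left(492 \right)} - -327216 = -4 - -327216 = -4 + 327216 = 327212$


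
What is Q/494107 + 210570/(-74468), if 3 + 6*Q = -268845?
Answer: -53690436567/18397580038 ≈ -2.9183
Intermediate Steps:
Q = -44808 (Q = -1/2 + (1/6)*(-268845) = -1/2 - 89615/2 = -44808)
Q/494107 + 210570/(-74468) = -44808/494107 + 210570/(-74468) = -44808*1/494107 + 210570*(-1/74468) = -44808/494107 - 105285/37234 = -53690436567/18397580038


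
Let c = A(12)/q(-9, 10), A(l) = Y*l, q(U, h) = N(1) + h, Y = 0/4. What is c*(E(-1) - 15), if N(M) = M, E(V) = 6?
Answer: 0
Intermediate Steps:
Y = 0 (Y = 0*(1/4) = 0)
q(U, h) = 1 + h
A(l) = 0 (A(l) = 0*l = 0)
c = 0 (c = 0/(1 + 10) = 0/11 = 0*(1/11) = 0)
c*(E(-1) - 15) = 0*(6 - 15) = 0*(-9) = 0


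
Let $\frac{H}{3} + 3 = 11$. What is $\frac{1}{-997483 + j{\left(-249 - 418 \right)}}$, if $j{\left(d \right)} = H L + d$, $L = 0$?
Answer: $- \frac{1}{998150} \approx -1.0019 \cdot 10^{-6}$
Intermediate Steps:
$H = 24$ ($H = -9 + 3 \cdot 11 = -9 + 33 = 24$)
$j{\left(d \right)} = d$ ($j{\left(d \right)} = 24 \cdot 0 + d = 0 + d = d$)
$\frac{1}{-997483 + j{\left(-249 - 418 \right)}} = \frac{1}{-997483 - 667} = \frac{1}{-998150} = - \frac{1}{998150}$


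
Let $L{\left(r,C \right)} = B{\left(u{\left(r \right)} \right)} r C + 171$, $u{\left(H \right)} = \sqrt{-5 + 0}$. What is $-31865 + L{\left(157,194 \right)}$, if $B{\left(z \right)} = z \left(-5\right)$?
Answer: $-31694 - 152290 i \sqrt{5} \approx -31694.0 - 3.4053 \cdot 10^{5} i$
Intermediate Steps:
$u{\left(H \right)} = i \sqrt{5}$ ($u{\left(H \right)} = \sqrt{-5} = i \sqrt{5}$)
$B{\left(z \right)} = - 5 z$
$L{\left(r,C \right)} = 171 - 5 i C r \sqrt{5}$ ($L{\left(r,C \right)} = - 5 i \sqrt{5} r C + 171 = - 5 i r \sqrt{5} C + 171 = - 5 i C r \sqrt{5} + 171 = 171 - 5 i C r \sqrt{5}$)
$-31865 + L{\left(157,194 \right)} = -31865 + \left(171 - 5 i 194 \cdot 157 \sqrt{5}\right) = -31865 + \left(171 - 152290 i \sqrt{5}\right) = -31694 - 152290 i \sqrt{5}$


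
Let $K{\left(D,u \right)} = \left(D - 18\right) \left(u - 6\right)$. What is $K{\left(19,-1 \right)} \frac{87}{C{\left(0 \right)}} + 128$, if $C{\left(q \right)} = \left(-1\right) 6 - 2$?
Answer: $\frac{1633}{8} \approx 204.13$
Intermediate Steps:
$C{\left(q \right)} = -8$ ($C{\left(q \right)} = -6 - 2 = -8$)
$K{\left(D,u \right)} = \left(-18 + D\right) \left(-6 + u\right)$ ($K{\left(D,u \right)} = \left(D - 18\right) \left(-6 + u\right) = \left(-18 + D\right) \left(-6 + u\right)$)
$K{\left(19,-1 \right)} \frac{87}{C{\left(0 \right)}} + 128 = \left(108 - -18 - 114 + 19 \left(-1\right)\right) \frac{87}{-8} + 128 = \left(108 + 18 - 114 - 19\right) 87 \left(- \frac{1}{8}\right) + 128 = \left(-7\right) \left(- \frac{87}{8}\right) + 128 = \frac{609}{8} + 128 = \frac{1633}{8}$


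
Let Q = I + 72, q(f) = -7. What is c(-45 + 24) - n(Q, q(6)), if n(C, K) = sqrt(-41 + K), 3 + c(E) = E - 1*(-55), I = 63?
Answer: 31 - 4*I*sqrt(3) ≈ 31.0 - 6.9282*I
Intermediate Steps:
c(E) = 52 + E (c(E) = -3 + (E - 1*(-55)) = -3 + (E + 55) = -3 + (55 + E) = 52 + E)
Q = 135 (Q = 63 + 72 = 135)
c(-45 + 24) - n(Q, q(6)) = (52 + (-45 + 24)) - sqrt(-41 - 7) = (52 - 21) - sqrt(-48) = 31 - 4*I*sqrt(3)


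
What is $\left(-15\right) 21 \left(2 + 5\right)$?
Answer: $-2205$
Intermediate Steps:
$\left(-15\right) 21 \left(2 + 5\right) = \left(-315\right) 7 = -2205$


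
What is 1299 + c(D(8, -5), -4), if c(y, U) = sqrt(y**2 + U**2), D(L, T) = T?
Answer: 1299 + sqrt(41) ≈ 1305.4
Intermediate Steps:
c(y, U) = sqrt(U**2 + y**2)
1299 + c(D(8, -5), -4) = 1299 + sqrt((-4)**2 + (-5)**2) = 1299 + sqrt(16 + 25) = 1299 + sqrt(41)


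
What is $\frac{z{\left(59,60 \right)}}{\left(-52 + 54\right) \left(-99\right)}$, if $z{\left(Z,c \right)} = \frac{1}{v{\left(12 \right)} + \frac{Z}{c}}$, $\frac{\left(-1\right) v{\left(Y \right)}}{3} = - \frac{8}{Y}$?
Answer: $- \frac{10}{5907} \approx -0.0016929$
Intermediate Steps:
$v{\left(Y \right)} = \frac{24}{Y}$ ($v{\left(Y \right)} = - 3 \left(- \frac{8}{Y}\right) = \frac{24}{Y}$)
$z{\left(Z,c \right)} = \frac{1}{2 + \frac{Z}{c}}$ ($z{\left(Z,c \right)} = \frac{1}{\frac{24}{12} + \frac{Z}{c}} = \frac{1}{24 \cdot \frac{1}{12} + \frac{Z}{c}} = \frac{1}{2 + \frac{Z}{c}}$)
$\frac{z{\left(59,60 \right)}}{\left(-52 + 54\right) \left(-99\right)} = \frac{60 \frac{1}{59 + 2 \cdot 60}}{\left(-52 + 54\right) \left(-99\right)} = \frac{60 \frac{1}{59 + 120}}{2 \left(-99\right)} = \frac{60 \cdot \frac{1}{179}}{-198} = 60 \cdot \frac{1}{179} \left(- \frac{1}{198}\right) = \frac{60}{179} \left(- \frac{1}{198}\right) = - \frac{10}{5907}$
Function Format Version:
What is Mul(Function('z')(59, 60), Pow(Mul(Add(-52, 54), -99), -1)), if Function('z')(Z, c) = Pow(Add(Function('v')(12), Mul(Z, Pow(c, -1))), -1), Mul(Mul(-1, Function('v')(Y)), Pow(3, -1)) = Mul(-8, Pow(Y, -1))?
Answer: Rational(-10, 5907) ≈ -0.0016929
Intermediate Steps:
Function('v')(Y) = Mul(24, Pow(Y, -1)) (Function('v')(Y) = Mul(-3, Mul(-8, Pow(Y, -1))) = Mul(24, Pow(Y, -1)))
Function('z')(Z, c) = Pow(Add(2, Mul(Z, Pow(c, -1))), -1) (Function('z')(Z, c) = Pow(Add(Mul(24, Pow(12, -1)), Mul(Z, Pow(c, -1))), -1) = Pow(Add(Mul(24, Rational(1, 12)), Mul(Z, Pow(c, -1))), -1) = Pow(Add(2, Mul(Z, Pow(c, -1))), -1))
Mul(Function('z')(59, 60), Pow(Mul(Add(-52, 54), -99), -1)) = Mul(Mul(60, Pow(Add(59, Mul(2, 60)), -1)), Pow(Mul(Add(-52, 54), -99), -1)) = Mul(Mul(60, Pow(Add(59, 120), -1)), Pow(Mul(2, -99), -1)) = Mul(Mul(60, Pow(179, -1)), Pow(-198, -1)) = Mul(Mul(60, Rational(1, 179)), Rational(-1, 198)) = Mul(Rational(60, 179), Rational(-1, 198)) = Rational(-10, 5907)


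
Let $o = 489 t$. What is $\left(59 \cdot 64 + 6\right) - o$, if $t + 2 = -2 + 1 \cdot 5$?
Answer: $3293$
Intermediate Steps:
$t = 1$ ($t = -2 + \left(-2 + 1 \cdot 5\right) = -2 + \left(-2 + 5\right) = -2 + 3 = 1$)
$o = 489$ ($o = 489 \cdot 1 = 489$)
$\left(59 \cdot 64 + 6\right) - o = \left(59 \cdot 64 + 6\right) - 489 = \left(3776 + 6\right) - 489 = 3782 - 489 = 3293$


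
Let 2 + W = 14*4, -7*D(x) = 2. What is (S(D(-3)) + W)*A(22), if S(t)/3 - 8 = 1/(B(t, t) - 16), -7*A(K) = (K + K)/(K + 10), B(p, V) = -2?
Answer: -5137/336 ≈ -15.289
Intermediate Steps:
D(x) = -2/7 (D(x) = -⅐*2 = -2/7)
A(K) = -2*K/(7*(10 + K)) (A(K) = -(K + K)/(7*(K + 10)) = -2*K/(7*(10 + K)))
W = 54 (W = -2 + 14*4 = -2 + 56 = 54)
S(t) = 143/6 (S(t) = 24 + 3/(-2 - 16) = 24 + 3/(-18) = 24 + 3*(-1/18) = 24 - ⅙ = 143/6)
(S(D(-3)) + W)*A(22) = (143/6 + 54)*(-2*22/(70 + 7*22)) = 467*(-2*22/(70 + 154))/6 = 467*(-2*22/224)/6 = 467*(-2*22*1/224)/6 = (467/6)*(-11/56) = -5137/336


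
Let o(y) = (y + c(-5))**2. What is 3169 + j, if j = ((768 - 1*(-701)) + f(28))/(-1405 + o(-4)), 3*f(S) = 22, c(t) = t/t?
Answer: 13267343/4188 ≈ 3167.9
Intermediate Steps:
c(t) = 1
o(y) = (1 + y)**2 (o(y) = (y + 1)**2 = (1 + y)**2)
f(S) = 22/3 (f(S) = (1/3)*22 = 22/3)
j = -4429/4188 (j = ((768 - 1*(-701)) + 22/3)/(-1405 + (1 - 4)**2) = ((768 + 701) + 22/3)/(-1405 + (-3)**2) = (1469 + 22/3)/(-1405 + 9) = (4429/3)/(-1396) = (4429/3)*(-1/1396) = -4429/4188 ≈ -1.0575)
3169 + j = 3169 - 4429/4188 = 13267343/4188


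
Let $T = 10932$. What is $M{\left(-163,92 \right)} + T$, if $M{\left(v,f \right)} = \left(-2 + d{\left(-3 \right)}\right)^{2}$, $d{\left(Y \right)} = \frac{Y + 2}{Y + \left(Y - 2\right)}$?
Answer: $\frac{699873}{64} \approx 10936.0$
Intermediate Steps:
$d{\left(Y \right)} = \frac{2 + Y}{-2 + 2 Y}$ ($d{\left(Y \right)} = \frac{2 + Y}{Y + \left(-2 + Y\right)} = \frac{2 + Y}{-2 + 2 Y}$)
$M{\left(v,f \right)} = \frac{225}{64}$ ($M{\left(v,f \right)} = \left(-2 + \frac{2 - 3}{2 \left(-1 - 3\right)}\right)^{2} = \left(-2 + \frac{1}{2} \frac{1}{-4} \left(-1\right)\right)^{2} = \left(-2 + \frac{1}{2} \left(- \frac{1}{4}\right) \left(-1\right)\right)^{2} = \left(-2 + \frac{1}{8}\right)^{2} = \left(- \frac{15}{8}\right)^{2} = \frac{225}{64}$)
$M{\left(-163,92 \right)} + T = \frac{225}{64} + 10932 = \frac{699873}{64}$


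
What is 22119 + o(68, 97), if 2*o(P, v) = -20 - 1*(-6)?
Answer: 22112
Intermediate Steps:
o(P, v) = -7 (o(P, v) = (-20 - 1*(-6))/2 = (-20 + 6)/2 = (1/2)*(-14) = -7)
22119 + o(68, 97) = 22119 - 7 = 22112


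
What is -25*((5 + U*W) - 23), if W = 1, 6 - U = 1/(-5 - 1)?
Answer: 1775/6 ≈ 295.83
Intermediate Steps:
U = 37/6 (U = 6 - 1/(-5 - 1) = 6 - 1/(-6) = 6 - 1*(-1/6) = 6 + 1/6 = 37/6 ≈ 6.1667)
-25*((5 + U*W) - 23) = -25*((5 + (37/6)*1) - 23) = -25*((5 + 37/6) - 23) = -25*(67/6 - 23) = -25*(-71/6) = 1775/6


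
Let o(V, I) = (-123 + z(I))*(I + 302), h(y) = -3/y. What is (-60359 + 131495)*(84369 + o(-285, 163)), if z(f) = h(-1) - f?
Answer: -3359468736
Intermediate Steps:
z(f) = 3 - f (z(f) = -3/(-1) - f = -3*(-1) - f = 3 - f)
o(V, I) = (-120 - I)*(302 + I) (o(V, I) = (-123 + (3 - I))*(I + 302) = (-120 - I)*(302 + I))
(-60359 + 131495)*(84369 + o(-285, 163)) = (-60359 + 131495)*(84369 + (-36240 - 1*163² - 422*163)) = 71136*(84369 + (-36240 - 1*26569 - 68786)) = 71136*(84369 + (-36240 - 26569 - 68786)) = 71136*(84369 - 131595) = 71136*(-47226) = -3359468736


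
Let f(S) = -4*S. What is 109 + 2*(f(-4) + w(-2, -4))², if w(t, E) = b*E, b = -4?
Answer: 2157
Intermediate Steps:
w(t, E) = -4*E
109 + 2*(f(-4) + w(-2, -4))² = 109 + 2*(-4*(-4) - 4*(-4))² = 109 + 2*(16 + 16)² = 109 + 2*32² = 109 + 2*1024 = 109 + 2048 = 2157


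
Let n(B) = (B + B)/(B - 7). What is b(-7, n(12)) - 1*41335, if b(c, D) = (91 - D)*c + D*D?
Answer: -1047884/25 ≈ -41915.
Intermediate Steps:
n(B) = 2*B/(-7 + B) (n(B) = (2*B)/(-7 + B) = 2*B/(-7 + B))
b(c, D) = D**2 + c*(91 - D) (b(c, D) = c*(91 - D) + D**2 = D**2 + c*(91 - D))
b(-7, n(12)) - 1*41335 = ((2*12/(-7 + 12))**2 + 91*(-7) - 1*2*12/(-7 + 12)*(-7)) - 1*41335 = ((2*12/5)**2 - 637 - 1*2*12/5*(-7)) - 41335 = ((2*12*(1/5))**2 - 637 - 1*2*12*(1/5)*(-7)) - 41335 = ((24/5)**2 - 637 - 1*24/5*(-7)) - 41335 = (576/25 - 637 + 168/5) - 41335 = -14509/25 - 41335 = -1047884/25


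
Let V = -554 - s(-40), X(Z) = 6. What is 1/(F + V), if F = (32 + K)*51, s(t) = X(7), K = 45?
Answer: 1/3367 ≈ 0.00029700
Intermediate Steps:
s(t) = 6
V = -560 (V = -554 - 1*6 = -554 - 6 = -560)
F = 3927 (F = (32 + 45)*51 = 77*51 = 3927)
1/(F + V) = 1/(3927 - 560) = 1/3367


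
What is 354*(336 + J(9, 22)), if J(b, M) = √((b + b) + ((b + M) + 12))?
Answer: 118944 + 354*√61 ≈ 1.2171e+5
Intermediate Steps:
J(b, M) = √(12 + M + 3*b) (J(b, M) = √(2*b + ((M + b) + 12)) = √(2*b + (12 + M + b)) = √(12 + M + 3*b))
354*(336 + J(9, 22)) = 354*(336 + √(12 + 22 + 3*9)) = 354*(336 + √(12 + 22 + 27)) = 354*(336 + √61) = 118944 + 354*√61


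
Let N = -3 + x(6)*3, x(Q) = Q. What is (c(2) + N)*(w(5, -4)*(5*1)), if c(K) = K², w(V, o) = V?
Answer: 475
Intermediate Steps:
N = 15 (N = -3 + 6*3 = -3 + 18 = 15)
(c(2) + N)*(w(5, -4)*(5*1)) = (2² + 15)*(5*(5*1)) = (4 + 15)*(5*5) = 19*25 = 475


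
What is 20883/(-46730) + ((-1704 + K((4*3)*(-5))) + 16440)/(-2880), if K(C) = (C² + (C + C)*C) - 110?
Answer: -62415001/6729120 ≈ -9.2754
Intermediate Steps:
K(C) = -110 + 3*C² (K(C) = (C² + (2*C)*C) - 110 = (C² + 2*C²) - 110 = 3*C² - 110 = -110 + 3*C²)
20883/(-46730) + ((-1704 + K((4*3)*(-5))) + 16440)/(-2880) = 20883/(-46730) + ((-1704 + (-110 + 3*((4*3)*(-5))²)) + 16440)/(-2880) = 20883*(-1/46730) + ((-1704 + (-110 + 3*(12*(-5))²)) + 16440)*(-1/2880) = -20883/46730 + ((-1704 + (-110 + 3*(-60)²)) + 16440)*(-1/2880) = -20883/46730 + ((-1704 + (-110 + 3*3600)) + 16440)*(-1/2880) = -20883/46730 + ((-1704 + (-110 + 10800)) + 16440)*(-1/2880) = -20883/46730 + ((-1704 + 10690) + 16440)*(-1/2880) = -20883/46730 + (8986 + 16440)*(-1/2880) = -20883/46730 + 25426*(-1/2880) = -20883/46730 - 12713/1440 = -62415001/6729120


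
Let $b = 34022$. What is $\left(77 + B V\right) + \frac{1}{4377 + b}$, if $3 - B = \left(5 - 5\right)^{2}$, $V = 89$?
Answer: $\frac{13209257}{38399} \approx 344.0$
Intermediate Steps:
$B = 3$ ($B = 3 - \left(5 - 5\right)^{2} = 3 - 0^{2} = 3 - 0 = 3 + 0 = 3$)
$\left(77 + B V\right) + \frac{1}{4377 + b} = \left(77 + 3 \cdot 89\right) + \frac{1}{4377 + 34022} = \left(77 + 267\right) + \frac{1}{38399} = 344 + \frac{1}{38399} = \frac{13209257}{38399}$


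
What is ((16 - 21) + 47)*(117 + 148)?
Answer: 11130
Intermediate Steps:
((16 - 21) + 47)*(117 + 148) = (-5 + 47)*265 = 42*265 = 11130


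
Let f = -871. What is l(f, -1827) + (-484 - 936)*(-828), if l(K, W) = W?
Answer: 1173933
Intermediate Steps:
l(f, -1827) + (-484 - 936)*(-828) = -1827 + (-484 - 936)*(-828) = -1827 - 1420*(-828) = -1827 + 1175760 = 1173933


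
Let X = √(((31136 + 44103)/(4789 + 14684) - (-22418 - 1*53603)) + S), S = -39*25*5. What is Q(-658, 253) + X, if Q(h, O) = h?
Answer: -658 + √26979866756481/19473 ≈ -391.26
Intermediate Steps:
S = -4875 (S = -975*5 = -4875)
X = √26979866756481/19473 (X = √(((31136 + 44103)/(4789 + 14684) - (-22418 - 1*53603)) - 4875) = √((75239/19473 - (-22418 - 53603)) - 4875) = √((75239*(1/19473) - 1*(-76021)) - 4875) = √((75239/19473 + 76021) - 4875) = √(1480432172/19473 - 4875) = √(1385501297/19473) = √26979866756481/19473 ≈ 266.74)
Q(-658, 253) + X = -658 + √26979866756481/19473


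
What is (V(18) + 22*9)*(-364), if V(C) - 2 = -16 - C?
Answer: -60424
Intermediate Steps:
V(C) = -14 - C (V(C) = 2 + (-16 - C) = -14 - C)
(V(18) + 22*9)*(-364) = ((-14 - 1*18) + 22*9)*(-364) = ((-14 - 18) + 198)*(-364) = (-32 + 198)*(-364) = 166*(-364) = -60424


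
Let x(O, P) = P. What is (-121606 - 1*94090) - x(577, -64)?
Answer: -215632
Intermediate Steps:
(-121606 - 1*94090) - x(577, -64) = (-121606 - 1*94090) - 1*(-64) = (-121606 - 94090) + 64 = -215696 + 64 = -215632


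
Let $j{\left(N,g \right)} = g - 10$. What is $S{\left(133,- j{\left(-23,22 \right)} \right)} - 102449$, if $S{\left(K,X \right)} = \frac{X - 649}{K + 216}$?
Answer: $- \frac{35755362}{349} \approx -1.0245 \cdot 10^{5}$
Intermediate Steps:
$j{\left(N,g \right)} = -10 + g$ ($j{\left(N,g \right)} = g - 10 = -10 + g$)
$S{\left(K,X \right)} = \frac{-649 + X}{216 + K}$
$S{\left(133,- j{\left(-23,22 \right)} \right)} - 102449 = \frac{-649 - \left(-10 + 22\right)}{216 + 133} - 102449 = \frac{-649 - 12}{349} - 102449 = \frac{1}{349} \left(-661\right) - 102449 = - \frac{661}{349} - 102449 = - \frac{35755362}{349}$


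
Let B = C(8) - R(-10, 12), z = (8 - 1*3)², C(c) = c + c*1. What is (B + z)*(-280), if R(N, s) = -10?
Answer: -14280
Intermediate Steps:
C(c) = 2*c (C(c) = c + c = 2*c)
z = 25 (z = (8 - 3)² = 5² = 25)
B = 26 (B = 2*8 - 1*(-10) = 16 + 10 = 26)
(B + z)*(-280) = (26 + 25)*(-280) = 51*(-280) = -14280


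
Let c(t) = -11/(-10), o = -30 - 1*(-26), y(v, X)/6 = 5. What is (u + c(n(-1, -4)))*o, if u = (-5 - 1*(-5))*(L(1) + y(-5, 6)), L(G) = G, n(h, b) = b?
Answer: -22/5 ≈ -4.4000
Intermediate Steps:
y(v, X) = 30 (y(v, X) = 6*5 = 30)
o = -4 (o = -30 + 26 = -4)
c(t) = 11/10 (c(t) = -11*(-⅒) = 11/10)
u = 0 (u = (-5 - 1*(-5))*(1 + 30) = (-5 + 5)*31 = 0*31 = 0)
(u + c(n(-1, -4)))*o = (0 + 11/10)*(-4) = (11/10)*(-4) = -22/5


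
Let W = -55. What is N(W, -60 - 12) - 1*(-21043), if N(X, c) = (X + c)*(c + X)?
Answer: 37172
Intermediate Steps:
N(X, c) = (X + c)**2 (N(X, c) = (X + c)*(X + c) = (X + c)**2)
N(W, -60 - 12) - 1*(-21043) = (-55 + (-60 - 12))**2 - 1*(-21043) = (-55 - 72)**2 + 21043 = (-127)**2 + 21043 = 16129 + 21043 = 37172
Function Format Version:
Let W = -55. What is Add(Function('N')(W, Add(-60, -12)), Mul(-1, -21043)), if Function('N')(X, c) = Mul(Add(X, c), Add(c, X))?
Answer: 37172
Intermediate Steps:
Function('N')(X, c) = Pow(Add(X, c), 2) (Function('N')(X, c) = Mul(Add(X, c), Add(X, c)) = Pow(Add(X, c), 2))
Add(Function('N')(W, Add(-60, -12)), Mul(-1, -21043)) = Add(Pow(Add(-55, Add(-60, -12)), 2), Mul(-1, -21043)) = Add(Pow(Add(-55, -72), 2), 21043) = Add(Pow(-127, 2), 21043) = Add(16129, 21043) = 37172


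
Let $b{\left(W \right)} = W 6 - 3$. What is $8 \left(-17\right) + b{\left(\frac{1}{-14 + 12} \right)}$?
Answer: $-142$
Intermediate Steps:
$b{\left(W \right)} = -3 + 6 W$ ($b{\left(W \right)} = 6 W - 3 = -3 + 6 W$)
$8 \left(-17\right) + b{\left(\frac{1}{-14 + 12} \right)} = 8 \left(-17\right) - \left(3 - \frac{6}{-14 + 12}\right) = -136 - \left(3 - \frac{6}{-2}\right) = -136 + \left(-3 + 6 \left(- \frac{1}{2}\right)\right) = -136 - 6 = -142$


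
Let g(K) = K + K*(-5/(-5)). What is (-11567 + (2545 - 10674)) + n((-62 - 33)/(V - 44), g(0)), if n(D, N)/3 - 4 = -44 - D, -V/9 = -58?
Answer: -9471763/478 ≈ -19815.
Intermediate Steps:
V = 522 (V = -9*(-58) = 522)
g(K) = 2*K (g(K) = K + K*(-5*(-⅕)) = K + K*1 = K + K = 2*K)
n(D, N) = -120 - 3*D (n(D, N) = 12 + 3*(-44 - D) = 12 + (-132 - 3*D) = -120 - 3*D)
(-11567 + (2545 - 10674)) + n((-62 - 33)/(V - 44), g(0)) = (-11567 + (2545 - 10674)) + (-120 - 3*(-62 - 33)/(522 - 44)) = (-11567 - 8129) + (-120 - (-285)/478) = -19696 + (-120 - (-285)/478) = -19696 + (-120 - 3*(-95/478)) = -19696 + (-120 + 285/478) = -19696 - 57075/478 = -9471763/478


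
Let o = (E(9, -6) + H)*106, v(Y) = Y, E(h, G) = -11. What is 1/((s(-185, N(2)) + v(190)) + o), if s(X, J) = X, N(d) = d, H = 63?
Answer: 1/5517 ≈ 0.00018126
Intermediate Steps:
o = 5512 (o = (-11 + 63)*106 = 52*106 = 5512)
1/((s(-185, N(2)) + v(190)) + o) = 1/((-185 + 190) + 5512) = 1/(5 + 5512) = 1/5517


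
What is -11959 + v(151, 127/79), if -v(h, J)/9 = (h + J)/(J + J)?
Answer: -1573045/127 ≈ -12386.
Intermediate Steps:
v(h, J) = -9*(J + h)/(2*J) (v(h, J) = -9*(h + J)/(J + J) = -9*(J + h)/(2*J))
-11959 + v(151, 127/79) = -11959 + 9*(-127/79 - 1*151)/(2*((127/79))) = -11959 + 9*(-127/79 - 151)/(2*((127*(1/79)))) = -11959 + 9*(-1*127/79 - 151)/(2*(127/79)) = -11959 + (9/2)*(79/127)*(-127/79 - 151) = -11959 + (9/2)*(79/127)*(-12056/79) = -11959 - 54252/127 = -1573045/127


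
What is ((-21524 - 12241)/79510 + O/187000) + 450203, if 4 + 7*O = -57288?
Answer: 585705558751226/1300982375 ≈ 4.5020e+5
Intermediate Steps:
O = -57292/7 (O = -4/7 + (⅐)*(-57288) = -4/7 - 8184 = -57292/7 ≈ -8184.6)
((-21524 - 12241)/79510 + O/187000) + 450203 = ((-21524 - 12241)/79510 - 57292/7/187000) + 450203 = (-33765*1/79510 - 57292/7*1/187000) + 450203 = (-6753/15902 - 14323/327250) + 450203 = -609420899/1300982375 + 450203 = 585705558751226/1300982375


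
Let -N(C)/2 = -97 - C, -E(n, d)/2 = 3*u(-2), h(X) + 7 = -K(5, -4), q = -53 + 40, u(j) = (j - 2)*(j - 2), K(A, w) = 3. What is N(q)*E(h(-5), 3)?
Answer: -16128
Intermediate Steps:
u(j) = (-2 + j)² (u(j) = (-2 + j)*(-2 + j) = (-2 + j)²)
q = -13
h(X) = -10 (h(X) = -7 - 1*3 = -7 - 3 = -10)
E(n, d) = -96 (E(n, d) = -6*(-2 - 2)² = -6*(-4)² = -6*16 = -2*48 = -96)
N(C) = 194 + 2*C (N(C) = -2*(-97 - C) = 194 + 2*C)
N(q)*E(h(-5), 3) = (194 + 2*(-13))*(-96) = (194 - 26)*(-96) = 168*(-96) = -16128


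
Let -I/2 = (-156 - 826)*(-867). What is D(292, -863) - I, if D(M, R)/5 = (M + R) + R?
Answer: 1695618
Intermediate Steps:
D(M, R) = 5*M + 10*R (D(M, R) = 5*((M + R) + R) = 5*(M + 2*R) = 5*M + 10*R)
I = -1702788 (I = -2*(-156 - 826)*(-867) = -(-1964)*(-867) = -2*851394 = -1702788)
D(292, -863) - I = (5*292 + 10*(-863)) - 1*(-1702788) = (1460 - 8630) + 1702788 = -7170 + 1702788 = 1695618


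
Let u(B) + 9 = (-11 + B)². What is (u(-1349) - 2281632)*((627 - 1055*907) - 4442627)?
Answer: 2332539674285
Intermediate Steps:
u(B) = -9 + (-11 + B)²
(u(-1349) - 2281632)*((627 - 1055*907) - 4442627) = ((-9 + (-11 - 1349)²) - 2281632)*((627 - 1055*907) - 4442627) = ((-9 + (-1360)²) - 2281632)*((627 - 956885) - 4442627) = ((-9 + 1849600) - 2281632)*(-956258 - 4442627) = (1849591 - 2281632)*(-5398885) = -432041*(-5398885) = 2332539674285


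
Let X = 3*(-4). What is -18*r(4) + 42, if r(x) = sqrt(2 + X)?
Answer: 42 - 18*I*sqrt(10) ≈ 42.0 - 56.921*I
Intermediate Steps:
X = -12
r(x) = I*sqrt(10) (r(x) = sqrt(2 - 12) = sqrt(-10) = I*sqrt(10))
-18*r(4) + 42 = -18*I*sqrt(10) + 42 = 42 - 18*I*sqrt(10)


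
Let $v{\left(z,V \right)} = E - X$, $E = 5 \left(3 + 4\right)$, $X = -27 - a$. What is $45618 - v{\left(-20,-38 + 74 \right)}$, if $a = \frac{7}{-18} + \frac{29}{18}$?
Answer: $\frac{409993}{9} \approx 45555.0$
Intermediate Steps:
$a = \frac{11}{9}$ ($a = 7 \left(- \frac{1}{18}\right) + 29 \cdot \frac{1}{18} = - \frac{7}{18} + \frac{29}{18} = \frac{11}{9} \approx 1.2222$)
$X = - \frac{254}{9}$ ($X = -27 - \frac{11}{9} = - \frac{254}{9} \approx -28.222$)
$E = 35$ ($E = 5 \cdot 7 = 35$)
$v{\left(z,V \right)} = \frac{569}{9}$ ($v{\left(z,V \right)} = 35 - - \frac{254}{9} = 35 + \frac{254}{9} = \frac{569}{9}$)
$45618 - v{\left(-20,-38 + 74 \right)} = 45618 - \frac{569}{9} = \frac{409993}{9}$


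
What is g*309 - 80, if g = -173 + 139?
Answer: -10586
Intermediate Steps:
g = -34
g*309 - 80 = -34*309 - 80 = -10506 - 80 = -10586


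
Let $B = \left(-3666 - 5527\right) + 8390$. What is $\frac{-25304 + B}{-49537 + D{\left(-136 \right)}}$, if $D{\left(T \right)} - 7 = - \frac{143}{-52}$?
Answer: $\frac{104428}{198109} \approx 0.52712$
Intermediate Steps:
$B = -803$ ($B = -9193 + 8390 = -803$)
$D{\left(T \right)} = \frac{39}{4}$ ($D{\left(T \right)} = 7 - \frac{143}{-52} = 7 - - \frac{11}{4} = 7 + \frac{11}{4} = \frac{39}{4}$)
$\frac{-25304 + B}{-49537 + D{\left(-136 \right)}} = \frac{-25304 - 803}{-49537 + \frac{39}{4}} = - \frac{26107}{- \frac{198109}{4}} = \left(-26107\right) \left(- \frac{4}{198109}\right) = \frac{104428}{198109}$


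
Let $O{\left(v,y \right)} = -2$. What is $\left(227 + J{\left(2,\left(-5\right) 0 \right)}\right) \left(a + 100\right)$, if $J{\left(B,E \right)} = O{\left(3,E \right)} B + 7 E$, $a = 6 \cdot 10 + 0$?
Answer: $35680$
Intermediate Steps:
$a = 60$ ($a = 60 + 0 = 60$)
$J{\left(B,E \right)} = - 2 B + 7 E$
$\left(227 + J{\left(2,\left(-5\right) 0 \right)}\right) \left(a + 100\right) = \left(227 + \left(\left(-2\right) 2 + 7 \left(\left(-5\right) 0\right)\right)\right) \left(60 + 100\right) = \left(227 + \left(-4 + 7 \cdot 0\right)\right) 160 = \left(227 + \left(-4 + 0\right)\right) 160 = \left(227 - 4\right) 160 = 223 \cdot 160 = 35680$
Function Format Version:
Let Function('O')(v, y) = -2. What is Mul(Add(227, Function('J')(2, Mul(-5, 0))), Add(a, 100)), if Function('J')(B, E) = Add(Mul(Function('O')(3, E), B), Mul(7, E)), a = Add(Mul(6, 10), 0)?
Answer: 35680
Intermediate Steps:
a = 60 (a = Add(60, 0) = 60)
Function('J')(B, E) = Add(Mul(-2, B), Mul(7, E))
Mul(Add(227, Function('J')(2, Mul(-5, 0))), Add(a, 100)) = Mul(Add(227, Add(Mul(-2, 2), Mul(7, Mul(-5, 0)))), Add(60, 100)) = Mul(Add(227, Add(-4, Mul(7, 0))), 160) = Mul(Add(227, Add(-4, 0)), 160) = Mul(Add(227, -4), 160) = Mul(223, 160) = 35680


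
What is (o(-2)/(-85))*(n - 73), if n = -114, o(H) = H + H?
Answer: -44/5 ≈ -8.8000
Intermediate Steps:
o(H) = 2*H
(o(-2)/(-85))*(n - 73) = ((2*(-2))/(-85))*(-114 - 73) = -4*(-1/85)*(-187) = (4/85)*(-187) = -44/5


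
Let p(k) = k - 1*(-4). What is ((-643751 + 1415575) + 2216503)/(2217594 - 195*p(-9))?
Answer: 996109/739523 ≈ 1.3470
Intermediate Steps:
p(k) = 4 + k (p(k) = k + 4 = 4 + k)
((-643751 + 1415575) + 2216503)/(2217594 - 195*p(-9)) = ((-643751 + 1415575) + 2216503)/(2217594 - 195*(4 - 9)) = (771824 + 2216503)/(2217594 - 195*(-5)) = 2988327/(2217594 + 975) = 2988327/2218569 = 2988327*(1/2218569) = 996109/739523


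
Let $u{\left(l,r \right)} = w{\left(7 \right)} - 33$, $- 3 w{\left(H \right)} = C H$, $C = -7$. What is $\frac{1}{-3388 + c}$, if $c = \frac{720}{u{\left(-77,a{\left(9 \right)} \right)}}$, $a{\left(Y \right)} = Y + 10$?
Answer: $- \frac{5}{17156} \approx -0.00029144$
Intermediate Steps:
$w{\left(H \right)} = \frac{7 H}{3}$ ($w{\left(H \right)} = - \frac{\left(-7\right) H}{3} = \frac{7 H}{3}$)
$a{\left(Y \right)} = 10 + Y$
$u{\left(l,r \right)} = - \frac{50}{3}$ ($u{\left(l,r \right)} = \frac{7}{3} \cdot 7 - 33 = \frac{49}{3} - 33 = - \frac{50}{3}$)
$c = - \frac{216}{5}$ ($c = \frac{720}{- \frac{50}{3}} = 720 \left(- \frac{3}{50}\right) = - \frac{216}{5} \approx -43.2$)
$\frac{1}{-3388 + c} = \frac{1}{-3388 - \frac{216}{5}} = \frac{1}{- \frac{17156}{5}} = - \frac{5}{17156}$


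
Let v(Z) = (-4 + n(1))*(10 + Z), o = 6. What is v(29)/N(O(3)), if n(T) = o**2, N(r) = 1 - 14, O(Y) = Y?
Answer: -96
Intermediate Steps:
N(r) = -13
n(T) = 36 (n(T) = 6**2 = 36)
v(Z) = 320 + 32*Z (v(Z) = (-4 + 36)*(10 + Z) = 32*(10 + Z) = 320 + 32*Z)
v(29)/N(O(3)) = (320 + 32*29)/(-13) = (320 + 928)*(-1/13) = 1248*(-1/13) = -96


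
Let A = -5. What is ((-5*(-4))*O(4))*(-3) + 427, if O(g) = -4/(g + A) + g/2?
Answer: 67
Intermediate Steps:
O(g) = g/2 - 4/(-5 + g) (O(g) = -4/(g - 5) + g/2 = -4/(-5 + g) + g*(½) = -4/(-5 + g) + g/2 = g/2 - 4/(-5 + g))
((-5*(-4))*O(4))*(-3) + 427 = ((-5*(-4))*((-8 + 4² - 5*4)/(2*(-5 + 4))))*(-3) + 427 = (20*((½)*(-8 + 16 - 20)/(-1)))*(-3) + 427 = (20*((½)*(-1)*(-12)))*(-3) + 427 = (20*6)*(-3) + 427 = 120*(-3) + 427 = -360 + 427 = 67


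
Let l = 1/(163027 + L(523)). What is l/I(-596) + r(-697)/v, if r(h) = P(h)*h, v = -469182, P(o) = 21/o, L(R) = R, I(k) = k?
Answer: -48749071/1088902161800 ≈ -4.4769e-5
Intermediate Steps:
l = 1/163550 (l = 1/(163027 + 523) = 1/163550 ≈ 6.1143e-6)
r(h) = 21 (r(h) = (21/h)*h = 21)
l/I(-596) + r(-697)/v = (1/163550)/(-596) + 21/(-469182) = (1/163550)*(-1/596) + 21*(-1/469182) = -1/97475800 - 1/22342 = -48749071/1088902161800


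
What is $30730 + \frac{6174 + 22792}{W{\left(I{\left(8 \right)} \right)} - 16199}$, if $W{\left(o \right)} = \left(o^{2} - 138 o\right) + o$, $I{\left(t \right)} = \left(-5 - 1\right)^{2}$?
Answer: $\frac{609500584}{19835} \approx 30729.0$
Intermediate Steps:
$I{\left(t \right)} = 36$ ($I{\left(t \right)} = \left(-6\right)^{2} = 36$)
$W{\left(o \right)} = o^{2} - 137 o$
$30730 + \frac{6174 + 22792}{W{\left(I{\left(8 \right)} \right)} - 16199} = 30730 + \frac{6174 + 22792}{36 \left(-137 + 36\right) - 16199} = 30730 + \frac{28966}{36 \left(-101\right) - 16199} = 30730 + \frac{28966}{-3636 - 16199} = 30730 + \frac{28966}{-19835} = 30730 + 28966 \left(- \frac{1}{19835}\right) = 30730 - \frac{28966}{19835} = \frac{609500584}{19835}$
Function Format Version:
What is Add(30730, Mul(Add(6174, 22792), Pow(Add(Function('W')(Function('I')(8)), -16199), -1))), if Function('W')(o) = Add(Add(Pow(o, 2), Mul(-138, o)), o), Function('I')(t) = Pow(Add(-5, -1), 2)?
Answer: Rational(609500584, 19835) ≈ 30729.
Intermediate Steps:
Function('I')(t) = 36 (Function('I')(t) = Pow(-6, 2) = 36)
Function('W')(o) = Add(Pow(o, 2), Mul(-137, o))
Add(30730, Mul(Add(6174, 22792), Pow(Add(Function('W')(Function('I')(8)), -16199), -1))) = Add(30730, Mul(Add(6174, 22792), Pow(Add(Mul(36, Add(-137, 36)), -16199), -1))) = Add(30730, Mul(28966, Pow(Add(Mul(36, -101), -16199), -1))) = Add(30730, Mul(28966, Pow(Add(-3636, -16199), -1))) = Add(30730, Mul(28966, Pow(-19835, -1))) = Add(30730, Mul(28966, Rational(-1, 19835))) = Add(30730, Rational(-28966, 19835)) = Rational(609500584, 19835)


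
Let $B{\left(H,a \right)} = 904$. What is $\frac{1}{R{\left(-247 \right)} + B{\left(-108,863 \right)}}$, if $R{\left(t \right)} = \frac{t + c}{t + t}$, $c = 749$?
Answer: $\frac{247}{223037} \approx 0.0011074$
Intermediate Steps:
$R{\left(t \right)} = \frac{749 + t}{2 t}$ ($R{\left(t \right)} = \frac{t + 749}{t + t} = \frac{749 + t}{2 t}$)
$\frac{1}{R{\left(-247 \right)} + B{\left(-108,863 \right)}} = \frac{1}{\frac{749 - 247}{2 \left(-247\right)} + 904} = \frac{1}{\frac{1}{2} \left(- \frac{1}{247}\right) 502 + 904} = \frac{1}{- \frac{251}{247} + 904} = \frac{1}{\frac{223037}{247}} = \frac{247}{223037}$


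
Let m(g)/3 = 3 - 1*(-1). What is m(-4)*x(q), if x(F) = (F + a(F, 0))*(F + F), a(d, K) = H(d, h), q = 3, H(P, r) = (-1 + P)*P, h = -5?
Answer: 648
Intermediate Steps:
H(P, r) = P*(-1 + P)
m(g) = 12 (m(g) = 3*(3 - 1*(-1)) = 3*(3 + 1) = 3*4 = 12)
a(d, K) = d*(-1 + d)
x(F) = 2*F*(F + F*(-1 + F)) (x(F) = (F + F*(-1 + F))*(F + F) = (F + F*(-1 + F))*(2*F) = 2*F*(F + F*(-1 + F)))
m(-4)*x(q) = 12*(2*3³) = 12*(2*27) = 12*54 = 648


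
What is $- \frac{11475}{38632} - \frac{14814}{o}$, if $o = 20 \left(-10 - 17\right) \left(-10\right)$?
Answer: $- \frac{8809159}{2897400} \approx -3.0404$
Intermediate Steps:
$o = 5400$ ($o = 20 \left(-10 - 17\right) \left(-10\right) = 20 \left(-27\right) \left(-10\right) = \left(-540\right) \left(-10\right) = 5400$)
$- \frac{11475}{38632} - \frac{14814}{o} = - \frac{11475}{38632} - \frac{14814}{5400} = \left(-11475\right) \frac{1}{38632} - \frac{823}{300} = - \frac{11475}{38632} - \frac{823}{300} = - \frac{8809159}{2897400}$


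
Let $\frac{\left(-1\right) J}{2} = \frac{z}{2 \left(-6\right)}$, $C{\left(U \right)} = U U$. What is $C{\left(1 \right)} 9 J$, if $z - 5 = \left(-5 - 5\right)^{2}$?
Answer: $\frac{315}{2} \approx 157.5$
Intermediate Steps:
$C{\left(U \right)} = U^{2}$
$z = 105$ ($z = 5 + \left(-5 - 5\right)^{2} = 5 + \left(-10\right)^{2} = 5 + 100 = 105$)
$J = \frac{35}{2}$ ($J = - 2 \frac{105}{2 \left(-6\right)} = - 2 \frac{105}{-12} = - 2 \cdot 105 \left(- \frac{1}{12}\right) = \left(-2\right) \left(- \frac{35}{4}\right) = \frac{35}{2} \approx 17.5$)
$C{\left(1 \right)} 9 J = 1^{2} \cdot 9 \cdot \frac{35}{2} = 1 \cdot 9 \cdot \frac{35}{2} = 9 \cdot \frac{35}{2} = \frac{315}{2}$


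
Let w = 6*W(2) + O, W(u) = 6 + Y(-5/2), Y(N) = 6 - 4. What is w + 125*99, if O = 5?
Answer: 12428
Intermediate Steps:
Y(N) = 2
W(u) = 8 (W(u) = 6 + 2 = 8)
w = 53 (w = 6*8 + 5 = 48 + 5 = 53)
w + 125*99 = 53 + 125*99 = 53 + 12375 = 12428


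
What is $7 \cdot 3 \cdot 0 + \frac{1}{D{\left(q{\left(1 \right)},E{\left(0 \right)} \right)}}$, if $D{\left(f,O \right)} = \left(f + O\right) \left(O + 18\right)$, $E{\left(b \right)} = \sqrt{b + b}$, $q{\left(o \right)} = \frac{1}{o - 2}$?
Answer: $- \frac{1}{18} \approx -0.055556$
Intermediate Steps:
$q{\left(o \right)} = \frac{1}{-2 + o}$
$E{\left(b \right)} = \sqrt{2} \sqrt{b}$ ($E{\left(b \right)} = \sqrt{2 b} = \sqrt{2} \sqrt{b}$)
$D{\left(f,O \right)} = \left(18 + O\right) \left(O + f\right)$ ($D{\left(f,O \right)} = \left(O + f\right) \left(18 + O\right) = \left(18 + O\right) \left(O + f\right)$)
$7 \cdot 3 \cdot 0 + \frac{1}{D{\left(q{\left(1 \right)},E{\left(0 \right)} \right)}} = 7 \cdot 3 \cdot 0 + \frac{1}{\left(\sqrt{2} \sqrt{0}\right)^{2} + 18 \sqrt{2} \sqrt{0} + \frac{18}{-2 + 1} + \frac{\sqrt{2} \sqrt{0}}{-2 + 1}} = 21 \cdot 0 + \frac{1}{\left(\sqrt{2} \cdot 0\right)^{2} + 18 \sqrt{2} \cdot 0 + \frac{18}{-1} + \frac{\sqrt{2} \cdot 0}{-1}} = 0 + \frac{1}{0^{2} + 18 \cdot 0 + 18 \left(-1\right) + 0 \left(-1\right)} = 0 + \frac{1}{0 + 0 - 18 + 0} = 0 + \frac{1}{-18} = 0 - \frac{1}{18} = - \frac{1}{18}$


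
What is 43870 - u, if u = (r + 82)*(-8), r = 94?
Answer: 45278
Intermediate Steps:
u = -1408 (u = (94 + 82)*(-8) = 176*(-8) = -1408)
43870 - u = 43870 - 1*(-1408) = 43870 + 1408 = 45278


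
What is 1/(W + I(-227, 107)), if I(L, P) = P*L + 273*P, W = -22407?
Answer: -1/17485 ≈ -5.7192e-5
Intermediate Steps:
I(L, P) = 273*P + L*P (I(L, P) = L*P + 273*P = 273*P + L*P)
1/(W + I(-227, 107)) = 1/(-22407 + 107*(273 - 227)) = 1/(-22407 + 107*46) = 1/(-22407 + 4922) = 1/(-17485) = -1/17485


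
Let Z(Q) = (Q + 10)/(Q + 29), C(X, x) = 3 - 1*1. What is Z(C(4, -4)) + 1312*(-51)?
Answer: -2074260/31 ≈ -66912.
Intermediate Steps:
C(X, x) = 2 (C(X, x) = 3 - 1 = 2)
Z(Q) = (10 + Q)/(29 + Q)
Z(C(4, -4)) + 1312*(-51) = (10 + 2)/(29 + 2) + 1312*(-51) = 12/31 - 66912 = -2074260/31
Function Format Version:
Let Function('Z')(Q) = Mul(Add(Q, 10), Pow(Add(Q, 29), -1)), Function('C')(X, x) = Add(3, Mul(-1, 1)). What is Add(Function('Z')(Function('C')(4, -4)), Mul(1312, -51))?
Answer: Rational(-2074260, 31) ≈ -66912.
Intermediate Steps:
Function('C')(X, x) = 2 (Function('C')(X, x) = Add(3, -1) = 2)
Function('Z')(Q) = Mul(Pow(Add(29, Q), -1), Add(10, Q)) (Function('Z')(Q) = Mul(Add(10, Q), Pow(Add(29, Q), -1)) = Mul(Pow(Add(29, Q), -1), Add(10, Q)))
Add(Function('Z')(Function('C')(4, -4)), Mul(1312, -51)) = Add(Mul(Pow(Add(29, 2), -1), Add(10, 2)), Mul(1312, -51)) = Add(Mul(Pow(31, -1), 12), -66912) = Add(Mul(Rational(1, 31), 12), -66912) = Add(Rational(12, 31), -66912) = Rational(-2074260, 31)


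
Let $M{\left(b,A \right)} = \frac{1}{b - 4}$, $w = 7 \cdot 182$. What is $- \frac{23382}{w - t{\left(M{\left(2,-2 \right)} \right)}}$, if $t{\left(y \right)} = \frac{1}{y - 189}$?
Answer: $- \frac{4430889}{241424} \approx -18.353$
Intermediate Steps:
$w = 1274$
$M{\left(b,A \right)} = \frac{1}{-4 + b}$
$t{\left(y \right)} = \frac{1}{-189 + y}$
$- \frac{23382}{w - t{\left(M{\left(2,-2 \right)} \right)}} = - \frac{23382}{1274 - \frac{1}{-189 + \frac{1}{-4 + 2}}} = - \frac{23382}{1274 - \frac{1}{-189 + \frac{1}{-2}}} = - \frac{23382}{1274 - \frac{1}{-189 - \frac{1}{2}}} = - \frac{23382}{1274 - \frac{1}{- \frac{379}{2}}} = - \frac{23382}{1274 - - \frac{2}{379}} = - \frac{23382}{1274 + \frac{2}{379}} = - \frac{23382}{\frac{482848}{379}} = \left(-23382\right) \frac{379}{482848} = - \frac{4430889}{241424}$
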